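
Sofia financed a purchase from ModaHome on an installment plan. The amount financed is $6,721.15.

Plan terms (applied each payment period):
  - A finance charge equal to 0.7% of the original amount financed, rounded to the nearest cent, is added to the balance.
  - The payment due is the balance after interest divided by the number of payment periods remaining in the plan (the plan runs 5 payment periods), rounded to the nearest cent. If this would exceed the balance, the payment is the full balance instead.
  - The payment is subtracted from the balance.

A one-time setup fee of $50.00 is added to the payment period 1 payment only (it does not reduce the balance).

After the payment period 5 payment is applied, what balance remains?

$0.00

Payment period 1: opening $6,721.15; interest $47.05 → $6,768.20; payment $1,353.64 (+ $50.00 fee); balance $5,414.56
Payment period 2: opening $5,414.56; interest $47.05 → $5,461.61; payment $1,365.40; balance $4,096.21
Payment period 3: opening $4,096.21; interest $47.05 → $4,143.26; payment $1,381.09; balance $2,762.17
Payment period 4: opening $2,762.17; interest $47.05 → $2,809.22; payment $1,404.61; balance $1,404.61
Payment period 5: opening $1,404.61; interest $47.05 → $1,451.66; payment $1,451.66; balance $0.00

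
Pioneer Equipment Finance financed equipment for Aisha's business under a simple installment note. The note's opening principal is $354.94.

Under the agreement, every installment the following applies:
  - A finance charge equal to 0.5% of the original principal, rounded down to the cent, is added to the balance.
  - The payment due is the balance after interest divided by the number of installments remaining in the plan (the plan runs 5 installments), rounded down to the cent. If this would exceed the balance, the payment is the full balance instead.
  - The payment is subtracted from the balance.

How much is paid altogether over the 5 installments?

$363.79

Installment 1: $354.94 +$1.77 interest = $356.71; pay $71.34 → $285.37
Installment 2: $285.37 +$1.77 interest = $287.14; pay $71.78 → $215.36
Installment 3: $215.36 +$1.77 interest = $217.13; pay $72.37 → $144.76
Installment 4: $144.76 +$1.77 interest = $146.53; pay $73.26 → $73.27
Installment 5: $73.27 +$1.77 interest = $75.04; pay $75.04 → $0.00
Total paid: $363.79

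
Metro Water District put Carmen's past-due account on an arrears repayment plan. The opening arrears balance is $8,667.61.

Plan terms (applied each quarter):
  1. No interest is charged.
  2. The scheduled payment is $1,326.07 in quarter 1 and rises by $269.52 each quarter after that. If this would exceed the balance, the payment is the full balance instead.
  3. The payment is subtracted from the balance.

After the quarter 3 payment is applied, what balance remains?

Quarter 1: $8,667.61 − $1,326.07 → $7,341.54
Quarter 2: $7,341.54 − $1,595.59 → $5,745.95
Quarter 3: $5,745.95 − $1,865.11 → $3,880.84

$3,880.84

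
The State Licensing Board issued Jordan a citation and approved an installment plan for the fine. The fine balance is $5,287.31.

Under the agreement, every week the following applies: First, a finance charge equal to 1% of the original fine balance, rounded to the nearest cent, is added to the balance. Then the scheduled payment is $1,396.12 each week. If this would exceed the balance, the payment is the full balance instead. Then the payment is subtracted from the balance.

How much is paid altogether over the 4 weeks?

$5,498.79

# | Opening | Interest | Payment | End bal
1 | $5,287.31 | $52.87 | $1,396.12 | $3,944.06
2 | $3,944.06 | $52.87 | $1,396.12 | $2,600.81
3 | $2,600.81 | $52.87 | $1,396.12 | $1,257.56
4 | $1,257.56 | $52.87 | $1,310.43 | $0.00
Total paid: $5,498.79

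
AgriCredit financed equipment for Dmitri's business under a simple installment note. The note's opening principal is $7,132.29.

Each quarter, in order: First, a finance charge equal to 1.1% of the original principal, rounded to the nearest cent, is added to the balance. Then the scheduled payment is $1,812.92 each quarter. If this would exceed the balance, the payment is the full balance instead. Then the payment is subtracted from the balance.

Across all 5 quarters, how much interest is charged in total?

$392.30

Quarter 1: $7,132.29 +$78.46 interest = $7,210.75; pay $1,812.92 → $5,397.83
Quarter 2: $5,397.83 +$78.46 interest = $5,476.29; pay $1,812.92 → $3,663.37
Quarter 3: $3,663.37 +$78.46 interest = $3,741.83; pay $1,812.92 → $1,928.91
Quarter 4: $1,928.91 +$78.46 interest = $2,007.37; pay $1,812.92 → $194.45
Quarter 5: $194.45 +$78.46 interest = $272.91; pay $272.91 → $0.00
Total interest: $78.46 + $78.46 + $78.46 + $78.46 + $78.46 = $392.30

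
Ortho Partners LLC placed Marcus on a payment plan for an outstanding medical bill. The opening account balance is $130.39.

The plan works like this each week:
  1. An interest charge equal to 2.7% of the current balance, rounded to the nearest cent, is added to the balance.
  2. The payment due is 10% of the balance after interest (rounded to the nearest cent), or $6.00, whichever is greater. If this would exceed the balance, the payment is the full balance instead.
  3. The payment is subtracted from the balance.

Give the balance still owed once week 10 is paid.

Week 1: $130.39 +$3.52 interest = $133.91; pay $13.39 → $120.52
Week 2: $120.52 +$3.25 interest = $123.77; pay $12.38 → $111.39
Week 3: $111.39 +$3.01 interest = $114.40; pay $11.44 → $102.96
Week 4: $102.96 +$2.78 interest = $105.74; pay $10.57 → $95.17
Week 5: $95.17 +$2.57 interest = $97.74; pay $9.77 → $87.97
Week 6: $87.97 +$2.38 interest = $90.35; pay $9.04 → $81.31
Week 7: $81.31 +$2.20 interest = $83.51; pay $8.35 → $75.16
Week 8: $75.16 +$2.03 interest = $77.19; pay $7.72 → $69.47
Week 9: $69.47 +$1.88 interest = $71.35; pay $7.14 → $64.21
Week 10: $64.21 +$1.73 interest = $65.94; pay $6.59 → $59.35

$59.35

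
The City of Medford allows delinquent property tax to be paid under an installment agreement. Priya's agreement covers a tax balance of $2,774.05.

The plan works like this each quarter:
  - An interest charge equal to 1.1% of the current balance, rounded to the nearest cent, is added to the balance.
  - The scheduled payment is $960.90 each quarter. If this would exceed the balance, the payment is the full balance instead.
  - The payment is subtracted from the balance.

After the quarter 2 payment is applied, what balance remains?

$903.04

Quarter 1: opening $2,774.05; interest $30.51 → $2,804.56; payment $960.90; balance $1,843.66
Quarter 2: opening $1,843.66; interest $20.28 → $1,863.94; payment $960.90; balance $903.04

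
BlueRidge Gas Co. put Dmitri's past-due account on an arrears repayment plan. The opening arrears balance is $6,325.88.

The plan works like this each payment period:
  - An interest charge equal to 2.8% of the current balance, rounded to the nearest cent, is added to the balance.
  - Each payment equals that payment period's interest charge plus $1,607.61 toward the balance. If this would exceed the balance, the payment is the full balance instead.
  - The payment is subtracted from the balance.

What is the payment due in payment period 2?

$1,739.72

Payment period 1: $6,325.88 +$177.12 interest = $6,503.00; pay $1,784.73 → $4,718.27
Payment period 2: $4,718.27 +$132.11 interest = $4,850.38; pay $1,739.72 → $3,110.66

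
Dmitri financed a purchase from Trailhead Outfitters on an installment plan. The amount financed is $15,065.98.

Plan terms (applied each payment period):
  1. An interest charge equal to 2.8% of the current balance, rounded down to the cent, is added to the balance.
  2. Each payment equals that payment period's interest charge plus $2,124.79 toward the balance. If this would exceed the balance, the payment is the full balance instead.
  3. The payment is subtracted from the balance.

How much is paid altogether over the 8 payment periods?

$16,774.88

# | Opening | Interest | Payment | End bal
1 | $15,065.98 | $421.84 | $2,546.63 | $12,941.19
2 | $12,941.19 | $362.35 | $2,487.14 | $10,816.40
3 | $10,816.40 | $302.85 | $2,427.64 | $8,691.61
4 | $8,691.61 | $243.36 | $2,368.15 | $6,566.82
5 | $6,566.82 | $183.87 | $2,308.66 | $4,442.03
6 | $4,442.03 | $124.37 | $2,249.16 | $2,317.24
7 | $2,317.24 | $64.88 | $2,189.67 | $192.45
8 | $192.45 | $5.38 | $197.83 | $0.00
Total paid: $16,774.88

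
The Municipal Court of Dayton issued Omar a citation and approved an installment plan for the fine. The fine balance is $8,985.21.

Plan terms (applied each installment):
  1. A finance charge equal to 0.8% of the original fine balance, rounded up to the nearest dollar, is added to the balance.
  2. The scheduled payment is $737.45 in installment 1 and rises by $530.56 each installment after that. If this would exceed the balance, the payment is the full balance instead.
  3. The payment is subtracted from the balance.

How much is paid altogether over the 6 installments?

$9,417.21

# | Opening | Interest | Payment | End bal
1 | $8,985.21 | $72.00 | $737.45 | $8,319.76
2 | $8,319.76 | $72.00 | $1,268.01 | $7,123.75
3 | $7,123.75 | $72.00 | $1,798.57 | $5,397.18
4 | $5,397.18 | $72.00 | $2,329.13 | $3,140.05
5 | $3,140.05 | $72.00 | $2,859.69 | $352.36
6 | $352.36 | $72.00 | $424.36 | $0.00
Total paid: $9,417.21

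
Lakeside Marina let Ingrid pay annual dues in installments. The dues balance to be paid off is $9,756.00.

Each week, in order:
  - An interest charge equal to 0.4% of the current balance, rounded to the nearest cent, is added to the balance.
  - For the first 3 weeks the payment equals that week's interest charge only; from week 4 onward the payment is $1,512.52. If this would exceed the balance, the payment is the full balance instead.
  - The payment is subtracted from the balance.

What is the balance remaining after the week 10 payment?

# | Opening | Interest | Payment | End bal
1 | $9,756.00 | $39.02 | $39.02 | $9,756.00
2 | $9,756.00 | $39.02 | $39.02 | $9,756.00
3 | $9,756.00 | $39.02 | $39.02 | $9,756.00
4 | $9,756.00 | $39.02 | $1,512.52 | $8,282.50
5 | $8,282.50 | $33.13 | $1,512.52 | $6,803.11
6 | $6,803.11 | $27.21 | $1,512.52 | $5,317.80
7 | $5,317.80 | $21.27 | $1,512.52 | $3,826.55
8 | $3,826.55 | $15.31 | $1,512.52 | $2,329.34
9 | $2,329.34 | $9.32 | $1,512.52 | $826.14
10 | $826.14 | $3.30 | $829.44 | $0.00

$0.00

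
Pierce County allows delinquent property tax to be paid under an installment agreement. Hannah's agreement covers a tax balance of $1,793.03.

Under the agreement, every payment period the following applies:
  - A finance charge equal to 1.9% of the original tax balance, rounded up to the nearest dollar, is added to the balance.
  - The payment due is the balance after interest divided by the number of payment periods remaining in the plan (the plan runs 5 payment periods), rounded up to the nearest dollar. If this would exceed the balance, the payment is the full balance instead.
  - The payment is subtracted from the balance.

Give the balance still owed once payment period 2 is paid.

Payment period 1: opening $1,793.03; interest $35.00 → $1,828.03; payment $366.00; balance $1,462.03
Payment period 2: opening $1,462.03; interest $35.00 → $1,497.03; payment $375.00; balance $1,122.03

$1,122.03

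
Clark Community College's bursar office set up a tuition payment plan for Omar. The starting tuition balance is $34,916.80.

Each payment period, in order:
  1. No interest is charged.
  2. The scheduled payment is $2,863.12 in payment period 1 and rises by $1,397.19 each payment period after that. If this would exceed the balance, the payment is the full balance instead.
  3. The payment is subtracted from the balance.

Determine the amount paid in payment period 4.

# | Opening | Payment | End bal
1 | $34,916.80 | $2,863.12 | $32,053.68
2 | $32,053.68 | $4,260.31 | $27,793.37
3 | $27,793.37 | $5,657.50 | $22,135.87
4 | $22,135.87 | $7,054.69 | $15,081.18

$7,054.69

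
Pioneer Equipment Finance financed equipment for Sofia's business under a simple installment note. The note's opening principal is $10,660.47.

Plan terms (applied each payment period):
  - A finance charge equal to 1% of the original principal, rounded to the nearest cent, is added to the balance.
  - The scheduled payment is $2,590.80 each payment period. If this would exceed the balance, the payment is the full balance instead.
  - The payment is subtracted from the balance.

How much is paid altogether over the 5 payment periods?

$11,193.47

# | Opening | Interest | Payment | End bal
1 | $10,660.47 | $106.60 | $2,590.80 | $8,176.27
2 | $8,176.27 | $106.60 | $2,590.80 | $5,692.07
3 | $5,692.07 | $106.60 | $2,590.80 | $3,207.87
4 | $3,207.87 | $106.60 | $2,590.80 | $723.67
5 | $723.67 | $106.60 | $830.27 | $0.00
Total paid: $11,193.47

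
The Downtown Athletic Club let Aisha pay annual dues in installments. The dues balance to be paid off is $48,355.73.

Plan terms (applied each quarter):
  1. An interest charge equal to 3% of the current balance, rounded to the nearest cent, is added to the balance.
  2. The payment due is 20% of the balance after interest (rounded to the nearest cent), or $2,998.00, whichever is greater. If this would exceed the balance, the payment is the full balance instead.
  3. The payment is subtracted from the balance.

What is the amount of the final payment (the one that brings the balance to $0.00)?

Quarter 1: opening $48,355.73; interest $1,450.67 → $49,806.40; payment $9,961.28; balance $39,845.12
Quarter 2: opening $39,845.12; interest $1,195.35 → $41,040.47; payment $8,208.09; balance $32,832.38
Quarter 3: opening $32,832.38; interest $984.97 → $33,817.35; payment $6,763.47; balance $27,053.88
Quarter 4: opening $27,053.88; interest $811.62 → $27,865.50; payment $5,573.10; balance $22,292.40
Quarter 5: opening $22,292.40; interest $668.77 → $22,961.17; payment $4,592.23; balance $18,368.94
Quarter 6: opening $18,368.94; interest $551.07 → $18,920.01; payment $3,784.00; balance $15,136.01
Quarter 7: opening $15,136.01; interest $454.08 → $15,590.09; payment $3,118.02; balance $12,472.07
Quarter 8: opening $12,472.07; interest $374.16 → $12,846.23; payment $2,998.00; balance $9,848.23
Quarter 9: opening $9,848.23; interest $295.45 → $10,143.68; payment $2,998.00; balance $7,145.68
Quarter 10: opening $7,145.68; interest $214.37 → $7,360.05; payment $2,998.00; balance $4,362.05
Quarter 11: opening $4,362.05; interest $130.86 → $4,492.91; payment $2,998.00; balance $1,494.91
Quarter 12: opening $1,494.91; interest $44.85 → $1,539.76; payment $1,539.76; balance $0.00

$1,539.76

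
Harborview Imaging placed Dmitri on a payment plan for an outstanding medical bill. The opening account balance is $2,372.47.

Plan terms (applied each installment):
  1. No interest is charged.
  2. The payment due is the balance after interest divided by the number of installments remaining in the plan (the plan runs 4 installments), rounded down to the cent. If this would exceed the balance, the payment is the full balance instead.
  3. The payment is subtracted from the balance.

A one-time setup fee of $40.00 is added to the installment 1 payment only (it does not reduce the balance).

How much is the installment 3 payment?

Installment 1: opening $2,372.47; payment $593.11 (+ $40.00 fee); balance $1,779.36
Installment 2: opening $1,779.36; payment $593.12; balance $1,186.24
Installment 3: opening $1,186.24; payment $593.12; balance $593.12

$593.12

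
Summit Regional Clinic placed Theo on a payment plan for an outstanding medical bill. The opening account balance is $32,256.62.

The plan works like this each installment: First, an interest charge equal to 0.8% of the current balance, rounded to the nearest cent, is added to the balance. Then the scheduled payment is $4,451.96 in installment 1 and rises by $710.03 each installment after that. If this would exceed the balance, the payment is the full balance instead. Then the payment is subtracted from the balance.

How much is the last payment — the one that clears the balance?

Installment 1: opening $32,256.62; interest $258.05 → $32,514.67; payment $4,451.96; balance $28,062.71
Installment 2: opening $28,062.71; interest $224.50 → $28,287.21; payment $5,161.99; balance $23,125.22
Installment 3: opening $23,125.22; interest $185.00 → $23,310.22; payment $5,872.02; balance $17,438.20
Installment 4: opening $17,438.20; interest $139.51 → $17,577.71; payment $6,582.05; balance $10,995.66
Installment 5: opening $10,995.66; interest $87.97 → $11,083.63; payment $7,292.08; balance $3,791.55
Installment 6: opening $3,791.55; interest $30.33 → $3,821.88; payment $3,821.88; balance $0.00

$3,821.88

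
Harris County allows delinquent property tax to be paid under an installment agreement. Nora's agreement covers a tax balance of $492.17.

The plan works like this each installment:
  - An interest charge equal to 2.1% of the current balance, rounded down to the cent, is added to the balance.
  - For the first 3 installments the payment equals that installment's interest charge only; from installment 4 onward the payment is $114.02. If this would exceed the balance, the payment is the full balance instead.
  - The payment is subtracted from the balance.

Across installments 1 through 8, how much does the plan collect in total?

Installment 1: opening $492.17; interest $10.33 → $502.50; payment $10.33; balance $492.17
Installment 2: opening $492.17; interest $10.33 → $502.50; payment $10.33; balance $492.17
Installment 3: opening $492.17; interest $10.33 → $502.50; payment $10.33; balance $492.17
Installment 4: opening $492.17; interest $10.33 → $502.50; payment $114.02; balance $388.48
Installment 5: opening $388.48; interest $8.15 → $396.63; payment $114.02; balance $282.61
Installment 6: opening $282.61; interest $5.93 → $288.54; payment $114.02; balance $174.52
Installment 7: opening $174.52; interest $3.66 → $178.18; payment $114.02; balance $64.16
Installment 8: opening $64.16; interest $1.34 → $65.50; payment $65.50; balance $0.00
Total paid: $552.57

$552.57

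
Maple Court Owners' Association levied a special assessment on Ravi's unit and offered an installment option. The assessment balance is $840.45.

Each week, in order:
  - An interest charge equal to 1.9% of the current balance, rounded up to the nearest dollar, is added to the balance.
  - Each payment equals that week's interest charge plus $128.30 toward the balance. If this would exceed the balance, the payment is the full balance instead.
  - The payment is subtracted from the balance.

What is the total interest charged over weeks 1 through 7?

Week 1: $840.45 +$16.00 interest = $856.45; pay $144.30 → $712.15
Week 2: $712.15 +$14.00 interest = $726.15; pay $142.30 → $583.85
Week 3: $583.85 +$12.00 interest = $595.85; pay $140.30 → $455.55
Week 4: $455.55 +$9.00 interest = $464.55; pay $137.30 → $327.25
Week 5: $327.25 +$7.00 interest = $334.25; pay $135.30 → $198.95
Week 6: $198.95 +$4.00 interest = $202.95; pay $132.30 → $70.65
Week 7: $70.65 +$2.00 interest = $72.65; pay $72.65 → $0.00
Total interest: $16.00 + $14.00 + $12.00 + $9.00 + $7.00 + $4.00 + $2.00 = $64.00

$64.00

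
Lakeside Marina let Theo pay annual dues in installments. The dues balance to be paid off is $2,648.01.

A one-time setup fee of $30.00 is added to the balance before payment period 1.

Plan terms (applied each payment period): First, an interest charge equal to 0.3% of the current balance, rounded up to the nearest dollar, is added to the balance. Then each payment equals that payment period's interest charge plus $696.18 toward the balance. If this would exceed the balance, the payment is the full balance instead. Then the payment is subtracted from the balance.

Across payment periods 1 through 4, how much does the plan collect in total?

Payment period 1: opening $2,678.01; interest $9.00 → $2,687.01; payment $705.18; balance $1,981.83
Payment period 2: opening $1,981.83; interest $6.00 → $1,987.83; payment $702.18; balance $1,285.65
Payment period 3: opening $1,285.65; interest $4.00 → $1,289.65; payment $700.18; balance $589.47
Payment period 4: opening $589.47; interest $2.00 → $591.47; payment $591.47; balance $0.00
Total paid: $2,699.01

$2,699.01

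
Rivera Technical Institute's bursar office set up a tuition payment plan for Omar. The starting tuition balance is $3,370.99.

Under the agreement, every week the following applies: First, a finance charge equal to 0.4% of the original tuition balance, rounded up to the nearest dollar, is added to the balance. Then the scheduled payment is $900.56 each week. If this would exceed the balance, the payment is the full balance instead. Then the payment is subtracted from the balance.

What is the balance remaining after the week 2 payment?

$1,597.87

Week 1: $3,370.99 +$14.00 interest = $3,384.99; pay $900.56 → $2,484.43
Week 2: $2,484.43 +$14.00 interest = $2,498.43; pay $900.56 → $1,597.87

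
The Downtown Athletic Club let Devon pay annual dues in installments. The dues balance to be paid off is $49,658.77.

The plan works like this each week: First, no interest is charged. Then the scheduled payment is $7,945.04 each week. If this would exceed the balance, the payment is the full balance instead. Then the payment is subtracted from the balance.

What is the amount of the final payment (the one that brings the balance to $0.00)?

$1,988.53

Week 1: $49,658.77 − $7,945.04 → $41,713.73
Week 2: $41,713.73 − $7,945.04 → $33,768.69
Week 3: $33,768.69 − $7,945.04 → $25,823.65
Week 4: $25,823.65 − $7,945.04 → $17,878.61
Week 5: $17,878.61 − $7,945.04 → $9,933.57
Week 6: $9,933.57 − $7,945.04 → $1,988.53
Week 7: $1,988.53 − $1,988.53 → $0.00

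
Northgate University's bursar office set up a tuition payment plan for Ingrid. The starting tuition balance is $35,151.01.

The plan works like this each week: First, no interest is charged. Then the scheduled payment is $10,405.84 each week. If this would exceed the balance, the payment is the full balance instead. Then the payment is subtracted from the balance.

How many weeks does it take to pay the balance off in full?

# | Opening | Payment | End bal
1 | $35,151.01 | $10,405.84 | $24,745.17
2 | $24,745.17 | $10,405.84 | $14,339.33
3 | $14,339.33 | $10,405.84 | $3,933.49
4 | $3,933.49 | $3,933.49 | $0.00
Balance reaches $0.00 in week 4.

4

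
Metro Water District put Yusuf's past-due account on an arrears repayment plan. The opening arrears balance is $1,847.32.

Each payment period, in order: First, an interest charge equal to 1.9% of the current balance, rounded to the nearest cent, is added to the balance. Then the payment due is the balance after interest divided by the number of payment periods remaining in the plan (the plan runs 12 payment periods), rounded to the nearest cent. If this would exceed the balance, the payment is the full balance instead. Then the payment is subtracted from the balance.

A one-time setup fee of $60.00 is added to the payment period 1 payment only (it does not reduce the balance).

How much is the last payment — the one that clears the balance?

# | Opening | Interest | Payment | Fee | End bal
1 | $1,847.32 | $35.10 | $156.87 | $60.00 | $1,725.55
2 | $1,725.55 | $32.79 | $159.85 | — | $1,598.49
3 | $1,598.49 | $30.37 | $162.89 | — | $1,465.97
4 | $1,465.97 | $27.85 | $165.98 | — | $1,327.84
5 | $1,327.84 | $25.23 | $169.13 | — | $1,183.94
6 | $1,183.94 | $22.49 | $172.35 | — | $1,034.08
7 | $1,034.08 | $19.65 | $175.62 | — | $878.11
8 | $878.11 | $16.68 | $178.96 | — | $715.83
9 | $715.83 | $13.60 | $182.36 | — | $547.07
10 | $547.07 | $10.39 | $185.82 | — | $371.64
11 | $371.64 | $7.06 | $189.35 | — | $189.35
12 | $189.35 | $3.60 | $192.95 | — | $0.00

$192.95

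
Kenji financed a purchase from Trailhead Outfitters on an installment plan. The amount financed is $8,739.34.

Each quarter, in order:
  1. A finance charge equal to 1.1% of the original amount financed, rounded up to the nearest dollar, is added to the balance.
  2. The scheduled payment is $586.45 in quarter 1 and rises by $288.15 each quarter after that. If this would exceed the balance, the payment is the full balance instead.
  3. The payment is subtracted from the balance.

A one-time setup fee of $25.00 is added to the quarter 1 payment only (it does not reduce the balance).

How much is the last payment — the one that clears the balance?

$1,577.39

Quarter 1: $8,739.34 +$97.00 interest = $8,836.34; pay $586.45 (+ $25.00 fee) → $8,249.89
Quarter 2: $8,249.89 +$97.00 interest = $8,346.89; pay $874.60 → $7,472.29
Quarter 3: $7,472.29 +$97.00 interest = $7,569.29; pay $1,162.75 → $6,406.54
Quarter 4: $6,406.54 +$97.00 interest = $6,503.54; pay $1,450.90 → $5,052.64
Quarter 5: $5,052.64 +$97.00 interest = $5,149.64; pay $1,739.05 → $3,410.59
Quarter 6: $3,410.59 +$97.00 interest = $3,507.59; pay $2,027.20 → $1,480.39
Quarter 7: $1,480.39 +$97.00 interest = $1,577.39; pay $1,577.39 → $0.00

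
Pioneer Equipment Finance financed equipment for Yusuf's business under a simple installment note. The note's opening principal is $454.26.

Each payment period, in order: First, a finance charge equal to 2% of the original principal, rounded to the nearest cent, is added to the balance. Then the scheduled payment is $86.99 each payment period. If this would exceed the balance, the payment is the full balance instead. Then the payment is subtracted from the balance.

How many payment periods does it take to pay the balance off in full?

Payment period 1: opening $454.26; interest $9.09 → $463.35; payment $86.99; balance $376.36
Payment period 2: opening $376.36; interest $9.09 → $385.45; payment $86.99; balance $298.46
Payment period 3: opening $298.46; interest $9.09 → $307.55; payment $86.99; balance $220.56
Payment period 4: opening $220.56; interest $9.09 → $229.65; payment $86.99; balance $142.66
Payment period 5: opening $142.66; interest $9.09 → $151.75; payment $86.99; balance $64.76
Payment period 6: opening $64.76; interest $9.09 → $73.85; payment $73.85; balance $0.00
Balance reaches $0.00 in payment period 6.

6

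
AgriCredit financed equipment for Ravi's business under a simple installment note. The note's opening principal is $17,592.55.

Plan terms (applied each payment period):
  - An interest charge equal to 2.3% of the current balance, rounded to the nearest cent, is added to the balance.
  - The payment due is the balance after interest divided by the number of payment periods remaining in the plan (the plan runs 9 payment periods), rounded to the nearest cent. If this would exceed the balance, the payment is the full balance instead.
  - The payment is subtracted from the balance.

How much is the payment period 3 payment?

$2,092.73

Payment period 1: $17,592.55 +$404.63 interest = $17,997.18; pay $1,999.69 → $15,997.49
Payment period 2: $15,997.49 +$367.94 interest = $16,365.43; pay $2,045.68 → $14,319.75
Payment period 3: $14,319.75 +$329.35 interest = $14,649.10; pay $2,092.73 → $12,556.37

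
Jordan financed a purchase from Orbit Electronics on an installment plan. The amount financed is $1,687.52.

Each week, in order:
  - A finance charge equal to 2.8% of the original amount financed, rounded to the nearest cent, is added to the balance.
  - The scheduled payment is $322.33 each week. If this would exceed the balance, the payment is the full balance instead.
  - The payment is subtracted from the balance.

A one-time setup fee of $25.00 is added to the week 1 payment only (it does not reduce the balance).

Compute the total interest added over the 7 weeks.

Week 1: $1,687.52 +$47.25 interest = $1,734.77; pay $322.33 (+ $25.00 fee) → $1,412.44
Week 2: $1,412.44 +$47.25 interest = $1,459.69; pay $322.33 → $1,137.36
Week 3: $1,137.36 +$47.25 interest = $1,184.61; pay $322.33 → $862.28
Week 4: $862.28 +$47.25 interest = $909.53; pay $322.33 → $587.20
Week 5: $587.20 +$47.25 interest = $634.45; pay $322.33 → $312.12
Week 6: $312.12 +$47.25 interest = $359.37; pay $322.33 → $37.04
Week 7: $37.04 +$47.25 interest = $84.29; pay $84.29 → $0.00
Total interest: $47.25 + $47.25 + $47.25 + $47.25 + $47.25 + $47.25 + $47.25 = $330.75

$330.75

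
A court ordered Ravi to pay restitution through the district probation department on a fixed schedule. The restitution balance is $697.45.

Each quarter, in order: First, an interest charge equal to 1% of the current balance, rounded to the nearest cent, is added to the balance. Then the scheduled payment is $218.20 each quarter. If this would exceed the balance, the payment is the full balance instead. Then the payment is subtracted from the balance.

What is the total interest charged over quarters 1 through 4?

# | Opening | Interest | Payment | End bal
1 | $697.45 | $6.97 | $218.20 | $486.22
2 | $486.22 | $4.86 | $218.20 | $272.88
3 | $272.88 | $2.73 | $218.20 | $57.41
4 | $57.41 | $0.57 | $57.98 | $0.00
Total interest: $6.97 + $4.86 + $2.73 + $0.57 = $15.13

$15.13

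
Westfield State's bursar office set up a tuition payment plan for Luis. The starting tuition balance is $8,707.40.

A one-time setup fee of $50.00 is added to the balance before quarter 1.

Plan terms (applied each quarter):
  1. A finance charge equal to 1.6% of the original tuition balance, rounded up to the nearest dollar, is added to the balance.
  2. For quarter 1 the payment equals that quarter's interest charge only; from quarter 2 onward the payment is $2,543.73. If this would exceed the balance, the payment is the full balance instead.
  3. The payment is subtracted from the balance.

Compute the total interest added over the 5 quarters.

$700.00

Quarter 1: opening $8,757.40; interest $140.00 → $8,897.40; payment $140.00; balance $8,757.40
Quarter 2: opening $8,757.40; interest $140.00 → $8,897.40; payment $2,543.73; balance $6,353.67
Quarter 3: opening $6,353.67; interest $140.00 → $6,493.67; payment $2,543.73; balance $3,949.94
Quarter 4: opening $3,949.94; interest $140.00 → $4,089.94; payment $2,543.73; balance $1,546.21
Quarter 5: opening $1,546.21; interest $140.00 → $1,686.21; payment $1,686.21; balance $0.00
Total interest: $140.00 + $140.00 + $140.00 + $140.00 + $140.00 = $700.00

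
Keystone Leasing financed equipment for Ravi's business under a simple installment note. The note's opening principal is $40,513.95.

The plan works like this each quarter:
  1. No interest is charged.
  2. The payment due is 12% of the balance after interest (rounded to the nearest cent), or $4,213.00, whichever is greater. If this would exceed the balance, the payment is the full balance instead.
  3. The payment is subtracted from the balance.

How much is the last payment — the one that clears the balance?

Quarter 1: opening $40,513.95; payment $4,861.67; balance $35,652.28
Quarter 2: opening $35,652.28; payment $4,278.27; balance $31,374.01
Quarter 3: opening $31,374.01; payment $4,213.00; balance $27,161.01
Quarter 4: opening $27,161.01; payment $4,213.00; balance $22,948.01
Quarter 5: opening $22,948.01; payment $4,213.00; balance $18,735.01
Quarter 6: opening $18,735.01; payment $4,213.00; balance $14,522.01
Quarter 7: opening $14,522.01; payment $4,213.00; balance $10,309.01
Quarter 8: opening $10,309.01; payment $4,213.00; balance $6,096.01
Quarter 9: opening $6,096.01; payment $4,213.00; balance $1,883.01
Quarter 10: opening $1,883.01; payment $1,883.01; balance $0.00

$1,883.01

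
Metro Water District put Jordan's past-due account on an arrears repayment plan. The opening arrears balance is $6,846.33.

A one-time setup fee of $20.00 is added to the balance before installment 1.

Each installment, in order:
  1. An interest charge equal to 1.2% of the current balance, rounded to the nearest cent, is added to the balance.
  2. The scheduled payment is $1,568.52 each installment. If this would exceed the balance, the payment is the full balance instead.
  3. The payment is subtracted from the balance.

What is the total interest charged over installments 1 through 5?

Installment 1: $6,866.33 +$82.40 interest = $6,948.73; pay $1,568.52 → $5,380.21
Installment 2: $5,380.21 +$64.56 interest = $5,444.77; pay $1,568.52 → $3,876.25
Installment 3: $3,876.25 +$46.52 interest = $3,922.77; pay $1,568.52 → $2,354.25
Installment 4: $2,354.25 +$28.25 interest = $2,382.50; pay $1,568.52 → $813.98
Installment 5: $813.98 +$9.77 interest = $823.75; pay $823.75 → $0.00
Total interest: $82.40 + $64.56 + $46.52 + $28.25 + $9.77 = $231.50

$231.50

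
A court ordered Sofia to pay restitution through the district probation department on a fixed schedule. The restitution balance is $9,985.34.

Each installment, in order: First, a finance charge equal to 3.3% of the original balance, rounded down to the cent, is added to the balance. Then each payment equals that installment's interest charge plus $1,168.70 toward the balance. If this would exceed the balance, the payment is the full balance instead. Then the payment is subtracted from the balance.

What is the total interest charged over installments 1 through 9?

$2,965.59

Installment 1: opening $9,985.34; interest $329.51 → $10,314.85; payment $1,498.21; balance $8,816.64
Installment 2: opening $8,816.64; interest $329.51 → $9,146.15; payment $1,498.21; balance $7,647.94
Installment 3: opening $7,647.94; interest $329.51 → $7,977.45; payment $1,498.21; balance $6,479.24
Installment 4: opening $6,479.24; interest $329.51 → $6,808.75; payment $1,498.21; balance $5,310.54
Installment 5: opening $5,310.54; interest $329.51 → $5,640.05; payment $1,498.21; balance $4,141.84
Installment 6: opening $4,141.84; interest $329.51 → $4,471.35; payment $1,498.21; balance $2,973.14
Installment 7: opening $2,973.14; interest $329.51 → $3,302.65; payment $1,498.21; balance $1,804.44
Installment 8: opening $1,804.44; interest $329.51 → $2,133.95; payment $1,498.21; balance $635.74
Installment 9: opening $635.74; interest $329.51 → $965.25; payment $965.25; balance $0.00
Total interest: $329.51 + $329.51 + $329.51 + $329.51 + $329.51 + $329.51 + $329.51 + $329.51 + $329.51 = $2,965.59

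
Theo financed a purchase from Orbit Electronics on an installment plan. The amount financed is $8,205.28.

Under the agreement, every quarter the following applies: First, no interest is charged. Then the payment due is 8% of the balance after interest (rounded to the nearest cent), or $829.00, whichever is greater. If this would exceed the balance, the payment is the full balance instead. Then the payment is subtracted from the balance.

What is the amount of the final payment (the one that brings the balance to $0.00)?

Quarter 1: $8,205.28 − $829.00 → $7,376.28
Quarter 2: $7,376.28 − $829.00 → $6,547.28
Quarter 3: $6,547.28 − $829.00 → $5,718.28
Quarter 4: $5,718.28 − $829.00 → $4,889.28
Quarter 5: $4,889.28 − $829.00 → $4,060.28
Quarter 6: $4,060.28 − $829.00 → $3,231.28
Quarter 7: $3,231.28 − $829.00 → $2,402.28
Quarter 8: $2,402.28 − $829.00 → $1,573.28
Quarter 9: $1,573.28 − $829.00 → $744.28
Quarter 10: $744.28 − $744.28 → $0.00

$744.28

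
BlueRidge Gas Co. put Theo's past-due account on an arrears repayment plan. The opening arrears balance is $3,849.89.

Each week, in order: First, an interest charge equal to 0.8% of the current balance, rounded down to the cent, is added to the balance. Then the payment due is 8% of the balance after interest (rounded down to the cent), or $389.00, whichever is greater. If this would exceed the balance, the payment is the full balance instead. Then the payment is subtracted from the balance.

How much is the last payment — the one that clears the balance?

$137.16

Week 1: $3,849.89 +$30.79 interest = $3,880.68; pay $389.00 → $3,491.68
Week 2: $3,491.68 +$27.93 interest = $3,519.61; pay $389.00 → $3,130.61
Week 3: $3,130.61 +$25.04 interest = $3,155.65; pay $389.00 → $2,766.65
Week 4: $2,766.65 +$22.13 interest = $2,788.78; pay $389.00 → $2,399.78
Week 5: $2,399.78 +$19.19 interest = $2,418.97; pay $389.00 → $2,029.97
Week 6: $2,029.97 +$16.23 interest = $2,046.20; pay $389.00 → $1,657.20
Week 7: $1,657.20 +$13.25 interest = $1,670.45; pay $389.00 → $1,281.45
Week 8: $1,281.45 +$10.25 interest = $1,291.70; pay $389.00 → $902.70
Week 9: $902.70 +$7.22 interest = $909.92; pay $389.00 → $520.92
Week 10: $520.92 +$4.16 interest = $525.08; pay $389.00 → $136.08
Week 11: $136.08 +$1.08 interest = $137.16; pay $137.16 → $0.00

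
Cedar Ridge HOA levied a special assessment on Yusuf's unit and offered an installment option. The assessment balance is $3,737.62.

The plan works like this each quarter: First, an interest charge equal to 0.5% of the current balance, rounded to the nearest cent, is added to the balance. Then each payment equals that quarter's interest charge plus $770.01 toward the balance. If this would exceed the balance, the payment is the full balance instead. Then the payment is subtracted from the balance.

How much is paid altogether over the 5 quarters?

Quarter 1: $3,737.62 +$18.69 interest = $3,756.31; pay $788.70 → $2,967.61
Quarter 2: $2,967.61 +$14.84 interest = $2,982.45; pay $784.85 → $2,197.60
Quarter 3: $2,197.60 +$10.99 interest = $2,208.59; pay $781.00 → $1,427.59
Quarter 4: $1,427.59 +$7.14 interest = $1,434.73; pay $777.15 → $657.58
Quarter 5: $657.58 +$3.29 interest = $660.87; pay $660.87 → $0.00
Total paid: $3,792.57

$3,792.57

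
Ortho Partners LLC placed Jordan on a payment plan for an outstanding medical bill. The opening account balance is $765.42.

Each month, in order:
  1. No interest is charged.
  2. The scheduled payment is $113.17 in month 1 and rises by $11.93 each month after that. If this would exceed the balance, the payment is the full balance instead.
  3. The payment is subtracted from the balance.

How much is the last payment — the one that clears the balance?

$80.27

# | Opening | Payment | End bal
1 | $765.42 | $113.17 | $652.25
2 | $652.25 | $125.10 | $527.15
3 | $527.15 | $137.03 | $390.12
4 | $390.12 | $148.96 | $241.16
5 | $241.16 | $160.89 | $80.27
6 | $80.27 | $80.27 | $0.00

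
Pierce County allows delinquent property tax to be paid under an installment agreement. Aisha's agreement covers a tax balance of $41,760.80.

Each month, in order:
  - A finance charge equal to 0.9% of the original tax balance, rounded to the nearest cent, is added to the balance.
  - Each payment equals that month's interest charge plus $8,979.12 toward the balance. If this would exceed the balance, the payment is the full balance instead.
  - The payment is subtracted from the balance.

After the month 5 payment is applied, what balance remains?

Month 1: $41,760.80 +$375.85 interest = $42,136.65; pay $9,354.97 → $32,781.68
Month 2: $32,781.68 +$375.85 interest = $33,157.53; pay $9,354.97 → $23,802.56
Month 3: $23,802.56 +$375.85 interest = $24,178.41; pay $9,354.97 → $14,823.44
Month 4: $14,823.44 +$375.85 interest = $15,199.29; pay $9,354.97 → $5,844.32
Month 5: $5,844.32 +$375.85 interest = $6,220.17; pay $6,220.17 → $0.00

$0.00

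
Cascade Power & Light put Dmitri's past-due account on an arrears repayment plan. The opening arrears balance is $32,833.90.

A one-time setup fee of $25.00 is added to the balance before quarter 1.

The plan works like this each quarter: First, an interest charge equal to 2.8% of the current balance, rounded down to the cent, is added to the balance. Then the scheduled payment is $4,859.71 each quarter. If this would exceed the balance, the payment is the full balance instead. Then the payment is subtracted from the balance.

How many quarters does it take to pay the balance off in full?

# | Opening | Interest | Payment | End bal
1 | $32,858.90 | $920.04 | $4,859.71 | $28,919.23
2 | $28,919.23 | $809.73 | $4,859.71 | $24,869.25
3 | $24,869.25 | $696.33 | $4,859.71 | $20,705.87
4 | $20,705.87 | $579.76 | $4,859.71 | $16,425.92
5 | $16,425.92 | $459.92 | $4,859.71 | $12,026.13
6 | $12,026.13 | $336.73 | $4,859.71 | $7,503.15
7 | $7,503.15 | $210.08 | $4,859.71 | $2,853.52
8 | $2,853.52 | $79.89 | $2,933.41 | $0.00
Balance reaches $0.00 in quarter 8.

8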